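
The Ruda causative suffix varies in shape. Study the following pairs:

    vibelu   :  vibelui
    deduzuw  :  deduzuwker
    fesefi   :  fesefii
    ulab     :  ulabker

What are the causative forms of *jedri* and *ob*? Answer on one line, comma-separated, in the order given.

Looking at the final sound of each stem: -ker when the stem ends in a consonant (*deduzuw*, *ulab*); -i when the stem ends in a vowel (*vibelu*, *fesefi*).
Since the final sound of *jedri* is /i/ (a vowel), it takes -i, giving *jedrii*.
*ob*: final sound = /b/, a consonant → -ker → *obker*.

jedrii, obker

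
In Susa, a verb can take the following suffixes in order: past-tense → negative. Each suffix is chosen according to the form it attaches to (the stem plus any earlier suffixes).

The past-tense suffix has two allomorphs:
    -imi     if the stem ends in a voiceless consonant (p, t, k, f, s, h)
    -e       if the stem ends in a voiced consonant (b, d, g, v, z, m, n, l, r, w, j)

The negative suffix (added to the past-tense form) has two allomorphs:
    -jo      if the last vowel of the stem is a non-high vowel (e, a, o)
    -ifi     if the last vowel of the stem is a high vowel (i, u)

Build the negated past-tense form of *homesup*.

homesupimiifi

*homesup* — final consonant /p/ (voiceless) → -imi → *homesupimi*.
The last vowel of the past-tense form *homesupimi* is /i/, which is a high vowel, so the negative suffix is -ifi, giving *homesupimiifi*.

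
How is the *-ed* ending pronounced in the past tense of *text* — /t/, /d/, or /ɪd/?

/ɪd/

The stem *text* ends in /t/ or /d/.
The -ed suffix is realized as /ɪd/ after /t, d/; as /t/ after other voiceless consonants; and as /d/ after other voiced sounds.
So -ed on *text* is pronounced /ɪd/.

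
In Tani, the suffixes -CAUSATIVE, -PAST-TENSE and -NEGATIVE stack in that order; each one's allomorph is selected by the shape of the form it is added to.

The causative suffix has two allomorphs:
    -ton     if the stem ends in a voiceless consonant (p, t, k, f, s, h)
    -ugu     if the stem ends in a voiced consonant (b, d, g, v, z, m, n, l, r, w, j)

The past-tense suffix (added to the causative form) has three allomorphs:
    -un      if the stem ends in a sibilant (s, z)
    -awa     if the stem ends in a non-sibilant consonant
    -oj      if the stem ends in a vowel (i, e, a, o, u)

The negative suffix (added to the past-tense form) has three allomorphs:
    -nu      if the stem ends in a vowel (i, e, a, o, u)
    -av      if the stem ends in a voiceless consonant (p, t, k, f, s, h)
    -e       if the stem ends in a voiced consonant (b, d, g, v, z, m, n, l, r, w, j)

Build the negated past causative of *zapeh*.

zapehtonawanu

Since the final consonant of *zapeh* is /h/ (voiceless), it takes -ton, giving *zapehton*.
The final sound of the causative form *zapehton* is /n/, which is a non-sibilant consonant, so the past-tense suffix is -awa, giving *zapehtonawa*.
The final sound of the past-tense form *zapehtonawa* is /a/, which is a vowel, so the negative suffix is -nu, giving *zapehtonawanu*.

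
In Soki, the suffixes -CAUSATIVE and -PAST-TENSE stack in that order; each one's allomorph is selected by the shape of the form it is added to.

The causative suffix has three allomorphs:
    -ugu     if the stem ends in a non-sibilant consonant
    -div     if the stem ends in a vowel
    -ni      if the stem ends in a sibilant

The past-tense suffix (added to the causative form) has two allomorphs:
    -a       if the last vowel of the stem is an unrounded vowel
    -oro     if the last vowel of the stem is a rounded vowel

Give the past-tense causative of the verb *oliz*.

*oliz*: final sound = /z/, a sibilant → -ni → *olizni*.
The last vowel of the causative form *olizni* is /i/, which is an unrounded vowel, so the past-tense suffix is -a, giving *oliznia*.

oliznia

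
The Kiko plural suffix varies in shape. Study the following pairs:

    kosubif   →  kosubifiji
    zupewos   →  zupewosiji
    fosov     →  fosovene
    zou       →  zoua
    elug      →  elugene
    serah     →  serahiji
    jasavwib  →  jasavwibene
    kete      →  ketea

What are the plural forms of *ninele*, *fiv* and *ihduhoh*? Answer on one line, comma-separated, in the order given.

ninelea, fivene, ihduhohiji

The alternation tracks the final sound of the stem — -iji when the stem ends in a voiceless consonant (*kosubif*, *zupewos*, *serah*); -ene when the stem ends in a voiced consonant (*fosov*, *elug*, *jasavwib*); -a when the stem ends in a vowel (*zou*, *kete*).
Since the final sound of *ninele* is /e/ (a vowel), it takes -a, giving *ninelea*.
Since the final sound of *fiv* is /v/ (a voiced consonant), it takes -ene, giving *fivene*.
*ihduhoh*: final sound = /h/, a voiceless consonant → -iji → *ihduhohiji*.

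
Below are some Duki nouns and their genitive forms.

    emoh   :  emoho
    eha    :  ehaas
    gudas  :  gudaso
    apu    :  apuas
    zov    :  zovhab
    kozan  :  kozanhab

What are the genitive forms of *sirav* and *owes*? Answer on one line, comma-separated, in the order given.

siravhab, oweso

The suffix is conditioned by the final sound: -o when the stem ends in a voiceless consonant (*emoh*, *gudas*); -hab when the stem ends in a voiced consonant (*zov*, *kozan*); -as when the stem ends in a vowel (*eha*, *apu*).
*sirav* — final sound /v/ (a voiced consonant) → -hab → *siravhab*.
*owes*: final sound = /s/, a voiceless consonant → -o → *oweso*.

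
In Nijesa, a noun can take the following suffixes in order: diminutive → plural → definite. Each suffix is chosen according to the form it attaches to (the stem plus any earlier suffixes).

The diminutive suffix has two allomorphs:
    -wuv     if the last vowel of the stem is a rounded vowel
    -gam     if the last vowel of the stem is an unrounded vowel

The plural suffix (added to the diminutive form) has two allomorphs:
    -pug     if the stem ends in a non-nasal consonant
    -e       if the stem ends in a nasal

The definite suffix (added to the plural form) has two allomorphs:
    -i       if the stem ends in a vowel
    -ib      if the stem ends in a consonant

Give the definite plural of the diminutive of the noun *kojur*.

kojurwuvpugib

*kojur*: last vowel = /u/, a rounded vowel → -wuv → *kojurwuv*.
The diminutive form *kojurwuv* — final consonant /v/ (non-nasal) → -pug → *kojurwuvpug*.
Since the final sound of the plural form *kojurwuvpug* is /g/ (a consonant), it takes -ib, giving *kojurwuvpugib*.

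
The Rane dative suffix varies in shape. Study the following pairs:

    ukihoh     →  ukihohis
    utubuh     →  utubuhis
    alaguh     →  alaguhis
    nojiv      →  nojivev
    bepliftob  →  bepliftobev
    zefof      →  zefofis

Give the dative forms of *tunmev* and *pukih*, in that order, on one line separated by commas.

The pattern is voicing of the final consonant: -is when the stem ends in a voiceless consonant (*ukihoh*, *utubuh*, *alaguh*, *zefof*); -ev when the stem ends in a voiced consonant (*nojiv*, *bepliftob*).
*tunmev* — final consonant /v/ (voiced) → -ev → *tunmevev*.
*pukih* — final consonant /h/ (voiceless) → -is → *pukihis*.

tunmevev, pukihis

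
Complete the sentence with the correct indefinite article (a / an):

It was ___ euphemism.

a

The indefinite article is chosen by the initial *sound* of the following word, not its spelling.
*euphemism* begins with the sound /juː/ (eu pronounced /juː/) — a consonant sound.
So the article is *a*: It was a euphemism.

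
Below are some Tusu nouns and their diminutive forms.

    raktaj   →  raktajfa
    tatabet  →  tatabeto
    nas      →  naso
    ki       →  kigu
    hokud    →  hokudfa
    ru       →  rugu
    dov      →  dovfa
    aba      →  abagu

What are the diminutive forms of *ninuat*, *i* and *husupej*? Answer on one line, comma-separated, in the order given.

The pattern is voicing of the final sound: -o when the stem ends in a voiceless consonant (*tatabet*, *nas*); -fa when the stem ends in a voiced consonant (*raktaj*, *hokud*, *dov*); -gu when the stem ends in a vowel (*ki*, *ru*, *aba*).
Since the final sound of *ninuat* is /t/ (a voiceless consonant), it takes -o, giving *ninuato*.
*i* — final sound /i/ (a vowel) → -gu → *igu*.
*husupej*: final sound = /j/, a voiced consonant → -fa → *husupejfa*.

ninuato, igu, husupejfa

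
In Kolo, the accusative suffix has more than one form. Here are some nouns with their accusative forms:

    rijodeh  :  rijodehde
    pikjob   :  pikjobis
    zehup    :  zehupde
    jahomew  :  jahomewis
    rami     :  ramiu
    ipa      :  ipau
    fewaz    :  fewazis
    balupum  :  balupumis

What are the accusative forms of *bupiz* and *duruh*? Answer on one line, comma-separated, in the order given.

The alternation tracks the final sound of the stem — -de when the stem ends in a voiceless consonant (*rijodeh*, *zehup*); -is when the stem ends in a voiced consonant (*pikjob*, *jahomew*, *fewaz*, *balupum*); -u when the stem ends in a vowel (*rami*, *ipa*).
*bupiz*: final sound = /z/, a voiced consonant → -is → *bupizis*.
Since the final sound of *duruh* is /h/ (a voiceless consonant), it takes -de, giving *duruhde*.

bupizis, duruhde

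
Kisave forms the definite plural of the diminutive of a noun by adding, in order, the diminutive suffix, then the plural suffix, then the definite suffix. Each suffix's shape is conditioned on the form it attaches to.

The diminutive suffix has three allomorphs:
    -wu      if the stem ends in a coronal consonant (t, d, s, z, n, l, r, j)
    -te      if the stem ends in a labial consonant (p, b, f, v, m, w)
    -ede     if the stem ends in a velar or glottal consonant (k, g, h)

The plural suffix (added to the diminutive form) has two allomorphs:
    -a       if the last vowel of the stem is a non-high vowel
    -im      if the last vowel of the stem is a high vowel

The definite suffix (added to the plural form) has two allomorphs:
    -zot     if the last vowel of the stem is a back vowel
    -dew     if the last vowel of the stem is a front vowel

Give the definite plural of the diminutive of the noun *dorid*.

doridwuimdew

*dorid* — final consonant /d/ (coronal) → -wu → *doridwu*.
The last vowel of the diminutive form *doridwu* is /u/, which is a high vowel, so the plural suffix is -im, giving *doridwuim*.
Since the last vowel of the plural form *doridwuim* is /i/ (a front vowel), it takes -dew, giving *doridwuimdew*.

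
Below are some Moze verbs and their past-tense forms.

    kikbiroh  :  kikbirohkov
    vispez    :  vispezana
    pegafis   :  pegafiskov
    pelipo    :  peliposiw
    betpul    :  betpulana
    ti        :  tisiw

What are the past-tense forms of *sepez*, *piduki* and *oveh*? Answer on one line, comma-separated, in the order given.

The pattern is voicing of the final sound: -kov when the stem ends in a voiceless consonant (*kikbiroh*, *pegafis*); -ana when the stem ends in a voiced consonant (*vispez*, *betpul*); -siw when the stem ends in a vowel (*pelipo*, *ti*).
*sepez*: final sound = /z/, a voiced consonant → -ana → *sepezana*.
*piduki* — final sound /i/ (a vowel) → -siw → *pidukisiw*.
The final sound of *oveh* is /h/, which is a voiceless consonant, so the suffix is -kov, giving *ovehkov*.

sepezana, pidukisiw, ovehkov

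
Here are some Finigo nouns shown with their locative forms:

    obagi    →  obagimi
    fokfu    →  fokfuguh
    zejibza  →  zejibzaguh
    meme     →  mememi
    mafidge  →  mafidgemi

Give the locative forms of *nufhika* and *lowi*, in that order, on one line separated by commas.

The pattern is front/back vowel harmony: -mi when the last vowel of the stem is a front vowel (*obagi*, *meme*, *mafidge*); -guh when the last vowel of the stem is a back vowel (*fokfu*, *zejibza*).
Since the last vowel of *nufhika* is /a/ (a back vowel), it takes -guh, giving *nufhikaguh*.
The last vowel of *lowi* is /i/, which is a front vowel, so the suffix is -mi, giving *lowimi*.

nufhikaguh, lowimi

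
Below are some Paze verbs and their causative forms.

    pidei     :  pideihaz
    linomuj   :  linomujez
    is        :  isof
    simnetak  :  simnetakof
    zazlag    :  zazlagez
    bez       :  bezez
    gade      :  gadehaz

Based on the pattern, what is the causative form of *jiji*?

Looking at the final sound of each stem: -of when the stem ends in a voiceless consonant (*is*, *simnetak*); -ez when the stem ends in a voiced consonant (*linomuj*, *zazlag*, *bez*); -haz when the stem ends in a vowel (*pidei*, *gade*).
Since the final sound of *jiji* is /i/ (a vowel), it takes -haz, giving *jijihaz*.

jijihaz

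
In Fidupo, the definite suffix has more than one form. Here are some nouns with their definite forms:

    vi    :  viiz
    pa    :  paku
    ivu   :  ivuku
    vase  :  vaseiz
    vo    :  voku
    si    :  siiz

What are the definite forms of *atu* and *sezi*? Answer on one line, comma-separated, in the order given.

atuku, seziiz

The pattern is front/back vowel harmony: -iz when the last vowel of the stem is a front vowel (*vi*, *vase*, *si*); -ku when the last vowel of the stem is a back vowel (*pa*, *ivu*, *vo*).
*atu*: last vowel = /u/, a back vowel → -ku → *atuku*.
*sezi*: last vowel = /i/, a front vowel → -iz → *seziiz*.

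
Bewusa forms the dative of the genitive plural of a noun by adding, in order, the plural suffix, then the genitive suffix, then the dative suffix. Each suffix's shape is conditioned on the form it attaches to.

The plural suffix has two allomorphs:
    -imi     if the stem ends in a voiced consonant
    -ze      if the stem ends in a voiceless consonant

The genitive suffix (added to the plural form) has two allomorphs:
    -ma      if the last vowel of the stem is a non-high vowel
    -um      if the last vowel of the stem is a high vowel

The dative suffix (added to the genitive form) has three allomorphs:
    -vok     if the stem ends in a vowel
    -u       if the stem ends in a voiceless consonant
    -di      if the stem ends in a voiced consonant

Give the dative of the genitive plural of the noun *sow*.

sowimiumdi

Since the final consonant of *sow* is /w/ (voiced), it takes -imi, giving *sowimi*.
Since the last vowel of the plural form *sowimi* is /i/ (a high vowel), it takes -um, giving *sowimium*.
Since the final sound of the genitive form *sowimium* is /m/ (a voiced consonant), it takes -di, giving *sowimiumdi*.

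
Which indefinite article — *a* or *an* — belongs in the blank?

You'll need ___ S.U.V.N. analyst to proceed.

an

The indefinite article is chosen by the initial *sound* of the following word, not its spelling.
The initialism *S.U.V.N.* is read letter by letter; the first letter, S, is pronounced /ɛs/, which begins with a vowel sound.
So the article is *an*: You'll need an S.U.V.N. analyst to proceed.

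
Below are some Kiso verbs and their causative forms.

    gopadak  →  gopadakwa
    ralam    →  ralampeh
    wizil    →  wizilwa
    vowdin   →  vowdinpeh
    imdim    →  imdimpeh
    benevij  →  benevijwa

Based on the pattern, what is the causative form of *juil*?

The suffix is conditioned by the final consonant: -peh when the stem ends in a nasal (*ralam*, *vowdin*, *imdim*); -wa when the stem ends in a non-nasal consonant (*gopadak*, *wizil*, *benevij*).
Since the final consonant of *juil* is /l/ (non-nasal), it takes -wa, giving *juilwa*.

juilwa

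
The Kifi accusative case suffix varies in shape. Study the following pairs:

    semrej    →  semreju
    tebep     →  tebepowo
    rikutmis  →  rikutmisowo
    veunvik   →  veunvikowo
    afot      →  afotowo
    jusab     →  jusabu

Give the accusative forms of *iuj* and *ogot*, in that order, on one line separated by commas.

The pattern is voicing of the final consonant: -owo when the stem ends in a voiceless consonant (*tebep*, *rikutmis*, *veunvik*, *afot*); -u when the stem ends in a voiced consonant (*semrej*, *jusab*).
Since the final consonant of *iuj* is /j/ (voiced), it takes -u, giving *iuju*.
*ogot* — final consonant /t/ (voiceless) → -owo → *ogotowo*.

iuju, ogotowo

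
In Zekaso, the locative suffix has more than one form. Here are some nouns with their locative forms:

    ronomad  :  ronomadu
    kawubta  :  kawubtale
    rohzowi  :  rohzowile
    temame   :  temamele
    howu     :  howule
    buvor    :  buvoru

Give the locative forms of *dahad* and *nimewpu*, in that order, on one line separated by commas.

dahadu, nimewpule

Looking at the final sound of each stem: -u when the stem ends in a consonant (*ronomad*, *buvor*); -le when the stem ends in a vowel (*kawubta*, *rohzowi*, *temame*, *howu*).
Since the final sound of *dahad* is /d/ (a consonant), it takes -u, giving *dahadu*.
*nimewpu*: final sound = /u/, a vowel → -le → *nimewpule*.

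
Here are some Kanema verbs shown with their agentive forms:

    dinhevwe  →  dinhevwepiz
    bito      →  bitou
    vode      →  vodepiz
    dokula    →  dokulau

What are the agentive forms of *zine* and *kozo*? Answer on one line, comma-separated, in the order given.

zinepiz, kozou

Looking at the last vowel of each stem: -piz when the last vowel of the stem is a front vowel (*dinhevwe*, *vode*); -u when the last vowel of the stem is a back vowel (*bito*, *dokula*).
*zine*: last vowel = /e/, a front vowel → -piz → *zinepiz*.
*kozo* — last vowel /o/ (a back vowel) → -u → *kozou*.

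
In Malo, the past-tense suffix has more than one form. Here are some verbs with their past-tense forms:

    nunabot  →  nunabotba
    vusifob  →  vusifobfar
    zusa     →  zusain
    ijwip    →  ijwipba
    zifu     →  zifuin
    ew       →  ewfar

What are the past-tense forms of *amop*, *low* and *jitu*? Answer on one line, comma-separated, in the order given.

The suffix is conditioned by the final sound: -ba when the stem ends in a voiceless consonant (*nunabot*, *ijwip*); -far when the stem ends in a voiced consonant (*vusifob*, *ew*); -in when the stem ends in a vowel (*zusa*, *zifu*).
Since the final sound of *amop* is /p/ (a voiceless consonant), it takes -ba, giving *amopba*.
Since the final sound of *low* is /w/ (a voiced consonant), it takes -far, giving *lowfar*.
Since the final sound of *jitu* is /u/ (a vowel), it takes -in, giving *jituin*.

amopba, lowfar, jituin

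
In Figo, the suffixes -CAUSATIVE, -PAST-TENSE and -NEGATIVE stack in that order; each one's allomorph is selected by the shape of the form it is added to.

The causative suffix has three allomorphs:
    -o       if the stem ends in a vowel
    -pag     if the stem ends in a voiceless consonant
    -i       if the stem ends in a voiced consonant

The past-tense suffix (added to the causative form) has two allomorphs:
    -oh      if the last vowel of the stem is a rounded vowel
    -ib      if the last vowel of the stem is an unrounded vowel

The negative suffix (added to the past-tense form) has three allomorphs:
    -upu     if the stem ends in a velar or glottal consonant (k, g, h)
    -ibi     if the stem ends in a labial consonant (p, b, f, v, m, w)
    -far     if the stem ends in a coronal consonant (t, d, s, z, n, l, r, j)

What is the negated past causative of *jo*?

jooohupu

Since the final sound of *jo* is /o/ (a vowel), it takes -o, giving *joo*.
Since the last vowel of the causative form *joo* is /o/ (a rounded vowel), it takes -oh, giving *joooh*.
The past-tense form *joooh* — final consonant /h/ (velar/glottal) → -upu → *jooohupu*.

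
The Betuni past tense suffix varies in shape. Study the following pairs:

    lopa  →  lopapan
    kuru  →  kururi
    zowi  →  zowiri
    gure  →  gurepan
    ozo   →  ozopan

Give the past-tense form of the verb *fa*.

fapan

The pattern is height harmony: -ri when the last vowel of the stem is a high vowel (*kuru*, *zowi*); -pan when the last vowel of the stem is a non-high vowel (*lopa*, *gure*, *ozo*).
*fa*: last vowel = /a/, a non-high vowel → -pan → *fapan*.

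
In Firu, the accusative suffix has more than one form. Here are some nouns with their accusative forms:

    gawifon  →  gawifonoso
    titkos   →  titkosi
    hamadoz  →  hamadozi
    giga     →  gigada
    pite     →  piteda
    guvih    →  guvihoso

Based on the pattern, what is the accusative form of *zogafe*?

Looking at the final sound of each stem: -i when the stem ends in a sibilant (*titkos*, *hamadoz*); -oso when the stem ends in a non-sibilant consonant (*gawifon*, *guvih*); -da when the stem ends in a vowel (*giga*, *pite*).
*zogafe*: final sound = /e/, a vowel → -da → *zogafeda*.

zogafeda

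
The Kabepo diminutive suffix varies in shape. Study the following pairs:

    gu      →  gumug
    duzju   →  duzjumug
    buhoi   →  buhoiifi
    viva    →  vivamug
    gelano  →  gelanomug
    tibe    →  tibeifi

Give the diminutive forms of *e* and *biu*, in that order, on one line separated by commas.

The alternation tracks the last vowel of the stem — -ifi when the last vowel of the stem is a front vowel (*buhoi*, *tibe*); -mug when the last vowel of the stem is a back vowel (*gu*, *duzju*, *viva*, *gelano*).
The last vowel of *e* is /e/, which is a front vowel, so the suffix is -ifi, giving *eifi*.
The last vowel of *biu* is /u/, which is a back vowel, so the suffix is -mug, giving *biumug*.

eifi, biumug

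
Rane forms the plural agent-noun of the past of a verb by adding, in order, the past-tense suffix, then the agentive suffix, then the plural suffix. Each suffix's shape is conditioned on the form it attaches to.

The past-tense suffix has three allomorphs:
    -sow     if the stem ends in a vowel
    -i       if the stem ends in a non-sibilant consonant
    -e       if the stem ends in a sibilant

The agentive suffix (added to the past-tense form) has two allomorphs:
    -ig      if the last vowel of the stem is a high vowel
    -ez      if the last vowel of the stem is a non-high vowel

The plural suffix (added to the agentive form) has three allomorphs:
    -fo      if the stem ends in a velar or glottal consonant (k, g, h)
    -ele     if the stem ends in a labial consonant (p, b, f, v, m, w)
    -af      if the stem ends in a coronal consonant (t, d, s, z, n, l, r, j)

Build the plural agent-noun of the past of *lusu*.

*lusu* — final sound /u/ (a vowel) → -sow → *lususow*.
Since the last vowel of the past-tense form *lususow* is /o/ (a non-high vowel), it takes -ez, giving *lususowez*.
The agentive form *lususowez* — final consonant /z/ (coronal) → -af → *lususowezaf*.

lususowezaf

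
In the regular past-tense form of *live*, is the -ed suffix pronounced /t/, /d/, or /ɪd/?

/d/

The stem *live* ends in a voiced sound other than /d/.
The -ed suffix is realized as /ɪd/ after /t, d/; as /t/ after other voiceless consonants; and as /d/ after other voiced sounds.
So -ed on *live* is pronounced /d/.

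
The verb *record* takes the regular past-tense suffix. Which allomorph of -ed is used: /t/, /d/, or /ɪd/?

/ɪd/

The stem *record* ends in /t/ or /d/.
The -ed suffix is realized as /ɪd/ after /t, d/; as /t/ after other voiceless consonants; and as /d/ after other voiced sounds.
So -ed on *record* is pronounced /ɪd/.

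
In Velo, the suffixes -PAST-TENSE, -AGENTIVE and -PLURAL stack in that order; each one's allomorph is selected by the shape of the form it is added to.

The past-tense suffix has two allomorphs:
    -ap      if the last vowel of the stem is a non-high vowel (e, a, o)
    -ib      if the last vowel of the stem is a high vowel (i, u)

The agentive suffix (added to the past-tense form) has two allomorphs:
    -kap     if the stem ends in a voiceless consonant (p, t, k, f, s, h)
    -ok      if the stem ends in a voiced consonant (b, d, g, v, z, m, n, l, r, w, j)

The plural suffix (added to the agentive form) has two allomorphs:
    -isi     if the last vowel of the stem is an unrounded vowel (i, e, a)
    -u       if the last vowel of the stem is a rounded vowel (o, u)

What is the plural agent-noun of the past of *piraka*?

Since the last vowel of *piraka* is /a/ (a non-high vowel), it takes -ap, giving *pirakaap*.
The past-tense form *pirakaap* — final consonant /p/ (voiceless) → -kap → *pirakaapkap*.
The agentive form *pirakaapkap* — last vowel /a/ (an unrounded vowel) → -isi → *pirakaapkapisi*.

pirakaapkapisi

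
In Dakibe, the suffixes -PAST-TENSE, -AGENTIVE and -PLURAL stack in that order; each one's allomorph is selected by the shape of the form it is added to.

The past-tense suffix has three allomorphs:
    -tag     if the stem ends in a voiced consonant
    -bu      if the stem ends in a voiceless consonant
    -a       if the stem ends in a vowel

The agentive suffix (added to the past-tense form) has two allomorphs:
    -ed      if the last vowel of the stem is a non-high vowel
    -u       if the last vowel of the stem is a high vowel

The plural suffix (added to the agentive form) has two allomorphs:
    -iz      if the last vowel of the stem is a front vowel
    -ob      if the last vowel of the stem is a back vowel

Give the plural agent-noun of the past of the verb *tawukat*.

Since the final sound of *tawukat* is /t/ (a voiceless consonant), it takes -bu, giving *tawukatbu*.
The past-tense form *tawukatbu* — last vowel /u/ (a high vowel) → -u → *tawukatbuu*.
The agentive form *tawukatbuu*: last vowel = /u/, a back vowel → -ob → *tawukatbuuob*.

tawukatbuuob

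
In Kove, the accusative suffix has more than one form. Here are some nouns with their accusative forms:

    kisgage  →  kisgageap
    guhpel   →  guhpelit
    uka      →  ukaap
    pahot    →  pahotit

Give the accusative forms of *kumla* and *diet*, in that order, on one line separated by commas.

The suffix is conditioned by the final sound: -it when the stem ends in a consonant (*guhpel*, *pahot*); -ap when the stem ends in a vowel (*kisgage*, *uka*).
*kumla*: final sound = /a/, a vowel → -ap → *kumlaap*.
*diet*: final sound = /t/, a consonant → -it → *dietit*.

kumlaap, dietit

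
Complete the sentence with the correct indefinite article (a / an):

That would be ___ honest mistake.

an

The indefinite article is chosen by the initial *sound* of the following word, not its spelling.
*honest* begins with the sound /ɒ/ (silent h) — a vowel sound.
So the article is *an*: That would be an honest mistake.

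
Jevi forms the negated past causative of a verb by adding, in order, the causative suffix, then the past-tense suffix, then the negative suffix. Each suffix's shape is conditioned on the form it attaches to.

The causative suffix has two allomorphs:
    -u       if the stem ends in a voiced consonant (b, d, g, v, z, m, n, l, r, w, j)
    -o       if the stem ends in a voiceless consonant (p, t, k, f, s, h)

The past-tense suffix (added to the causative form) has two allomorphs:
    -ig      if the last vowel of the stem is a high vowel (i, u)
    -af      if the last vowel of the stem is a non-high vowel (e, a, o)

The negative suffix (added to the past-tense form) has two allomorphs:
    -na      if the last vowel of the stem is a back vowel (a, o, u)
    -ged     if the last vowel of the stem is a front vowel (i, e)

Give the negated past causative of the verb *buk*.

bukoafna

Since the final consonant of *buk* is /k/ (voiceless), it takes -o, giving *buko*.
Since the last vowel of the causative form *buko* is /o/ (a non-high vowel), it takes -af, giving *bukoaf*.
Since the last vowel of the past-tense form *bukoaf* is /a/ (a back vowel), it takes -na, giving *bukoafna*.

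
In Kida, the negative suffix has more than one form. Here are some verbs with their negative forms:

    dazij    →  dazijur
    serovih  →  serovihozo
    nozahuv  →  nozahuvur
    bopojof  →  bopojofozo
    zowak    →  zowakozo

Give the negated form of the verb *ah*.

ahozo

The pattern is voicing of the final consonant: -ozo when the stem ends in a voiceless consonant (*serovih*, *bopojof*, *zowak*); -ur when the stem ends in a voiced consonant (*dazij*, *nozahuv*).
*ah* — final consonant /h/ (voiceless) → -ozo → *ahozo*.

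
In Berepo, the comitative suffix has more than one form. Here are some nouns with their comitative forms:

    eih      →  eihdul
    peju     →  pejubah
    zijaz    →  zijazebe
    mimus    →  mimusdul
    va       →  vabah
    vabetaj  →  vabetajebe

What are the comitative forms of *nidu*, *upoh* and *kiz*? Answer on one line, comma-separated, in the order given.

Looking at the final sound of each stem: -dul when the stem ends in a voiceless consonant (*eih*, *mimus*); -ebe when the stem ends in a voiced consonant (*zijaz*, *vabetaj*); -bah when the stem ends in a vowel (*peju*, *va*).
The final sound of *nidu* is /u/, which is a vowel, so the suffix is -bah, giving *nidubah*.
*upoh*: final sound = /h/, a voiceless consonant → -dul → *upohdul*.
The final sound of *kiz* is /z/, which is a voiced consonant, so the suffix is -ebe, giving *kizebe*.

nidubah, upohdul, kizebe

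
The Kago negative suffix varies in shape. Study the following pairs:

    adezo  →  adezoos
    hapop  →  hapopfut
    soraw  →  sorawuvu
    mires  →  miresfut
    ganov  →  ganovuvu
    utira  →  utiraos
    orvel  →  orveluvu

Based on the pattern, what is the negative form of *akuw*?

The pattern is voicing of the final sound: -fut when the stem ends in a voiceless consonant (*hapop*, *mires*); -uvu when the stem ends in a voiced consonant (*soraw*, *ganov*, *orvel*); -os when the stem ends in a vowel (*adezo*, *utira*).
Since the final sound of *akuw* is /w/ (a voiced consonant), it takes -uvu, giving *akuwuvu*.

akuwuvu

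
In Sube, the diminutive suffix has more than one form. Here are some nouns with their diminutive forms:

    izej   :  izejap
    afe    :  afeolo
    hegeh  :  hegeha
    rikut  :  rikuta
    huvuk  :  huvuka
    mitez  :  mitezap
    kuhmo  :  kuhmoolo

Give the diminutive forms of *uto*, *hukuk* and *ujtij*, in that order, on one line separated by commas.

utoolo, hukuka, ujtijap

Looking at the final sound of each stem: -a when the stem ends in a voiceless consonant (*hegeh*, *rikut*, *huvuk*); -ap when the stem ends in a voiced consonant (*izej*, *mitez*); -olo when the stem ends in a vowel (*afe*, *kuhmo*).
*uto* — final sound /o/ (a vowel) → -olo → *utoolo*.
The final sound of *hukuk* is /k/, which is a voiceless consonant, so the suffix is -a, giving *hukuka*.
*ujtij*: final sound = /j/, a voiced consonant → -ap → *ujtijap*.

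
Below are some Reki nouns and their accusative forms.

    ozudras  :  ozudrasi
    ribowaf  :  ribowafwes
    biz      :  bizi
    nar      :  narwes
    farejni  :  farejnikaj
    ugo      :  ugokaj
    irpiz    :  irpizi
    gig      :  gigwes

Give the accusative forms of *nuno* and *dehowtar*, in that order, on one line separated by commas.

nunokaj, dehowtarwes

The alternation tracks the final sound of the stem — -i when the stem ends in a sibilant (*ozudras*, *biz*, *irpiz*); -wes when the stem ends in a non-sibilant consonant (*ribowaf*, *nar*, *gig*); -kaj when the stem ends in a vowel (*farejni*, *ugo*).
Since the final sound of *nuno* is /o/ (a vowel), it takes -kaj, giving *nunokaj*.
The final sound of *dehowtar* is /r/, which is a non-sibilant consonant, so the suffix is -wes, giving *dehowtarwes*.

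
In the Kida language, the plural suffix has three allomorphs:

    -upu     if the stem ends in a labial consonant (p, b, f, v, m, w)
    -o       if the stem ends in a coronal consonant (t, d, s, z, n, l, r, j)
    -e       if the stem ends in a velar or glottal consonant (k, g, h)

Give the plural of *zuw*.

zuwupu

*zuw*: final consonant = /w/, labial → -upu → *zuwupu*.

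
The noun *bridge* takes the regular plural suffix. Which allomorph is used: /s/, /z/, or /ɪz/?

The stem *bridge* ends in a sibilant (/s, z, ʃ, ʒ, tʃ, dʒ/).
The plural suffix surfaces as /ɪz/ after sibilants, /s/ after other voiceless consonants, and /z/ after other voiced sounds.
So the plural -s on *bridge* is pronounced /ɪz/.

/ɪz/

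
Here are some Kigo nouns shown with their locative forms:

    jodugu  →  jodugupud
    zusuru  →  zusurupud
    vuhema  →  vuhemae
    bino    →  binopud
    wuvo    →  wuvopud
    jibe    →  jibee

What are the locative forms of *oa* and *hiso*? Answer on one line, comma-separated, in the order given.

The alternation tracks the last vowel of the stem — -pud when the last vowel of the stem is a rounded vowel (*jodugu*, *zusuru*, *bino*, *wuvo*); -e when the last vowel of the stem is an unrounded vowel (*vuhema*, *jibe*).
*oa*: last vowel = /a/, an unrounded vowel → -e → *oae*.
*hiso* — last vowel /o/ (a rounded vowel) → -pud → *hisopud*.

oae, hisopud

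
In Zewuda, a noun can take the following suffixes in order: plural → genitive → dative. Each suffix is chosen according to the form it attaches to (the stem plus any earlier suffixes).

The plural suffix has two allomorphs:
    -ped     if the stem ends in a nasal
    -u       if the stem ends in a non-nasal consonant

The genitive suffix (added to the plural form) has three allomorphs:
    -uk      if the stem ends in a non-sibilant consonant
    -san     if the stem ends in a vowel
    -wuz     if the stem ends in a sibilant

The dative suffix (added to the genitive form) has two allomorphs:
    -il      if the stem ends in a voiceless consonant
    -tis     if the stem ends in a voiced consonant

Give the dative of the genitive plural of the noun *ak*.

*ak*: final consonant = /k/, non-nasal → -u → *aku*.
Since the final sound of the plural form *aku* is /u/ (a vowel), it takes -san, giving *akusan*.
The final consonant of the genitive form *akusan* is /n/, which is voiced, so the dative suffix is -tis, giving *akusantis*.

akusantis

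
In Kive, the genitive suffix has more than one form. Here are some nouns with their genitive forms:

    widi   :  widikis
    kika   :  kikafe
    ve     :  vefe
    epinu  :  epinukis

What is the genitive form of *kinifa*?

kinifafe

The pattern is height harmony: -kis when the last vowel of the stem is a high vowel (*widi*, *epinu*); -fe when the last vowel of the stem is a non-high vowel (*kika*, *ve*).
*kinifa*: last vowel = /a/, a non-high vowel → -fe → *kinifafe*.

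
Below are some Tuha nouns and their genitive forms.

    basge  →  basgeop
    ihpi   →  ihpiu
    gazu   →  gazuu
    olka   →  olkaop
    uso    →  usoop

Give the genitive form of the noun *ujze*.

ujzeop

The suffix is conditioned by the last vowel: -u when the last vowel of the stem is a high vowel (*ihpi*, *gazu*); -op when the last vowel of the stem is a non-high vowel (*basge*, *olka*, *uso*).
*ujze*: last vowel = /e/, a non-high vowel → -op → *ujzeop*.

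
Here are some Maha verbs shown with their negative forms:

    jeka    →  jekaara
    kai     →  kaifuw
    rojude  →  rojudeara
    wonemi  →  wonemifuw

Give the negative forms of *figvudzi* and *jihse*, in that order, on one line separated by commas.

figvudzifuw, jihseara

The suffix is conditioned by the last vowel: -fuw when the last vowel of the stem is a high vowel (*kai*, *wonemi*); -ara when the last vowel of the stem is a non-high vowel (*jeka*, *rojude*).
The last vowel of *figvudzi* is /i/, which is a high vowel, so the suffix is -fuw, giving *figvudzifuw*.
Since the last vowel of *jihse* is /e/ (a non-high vowel), it takes -ara, giving *jihseara*.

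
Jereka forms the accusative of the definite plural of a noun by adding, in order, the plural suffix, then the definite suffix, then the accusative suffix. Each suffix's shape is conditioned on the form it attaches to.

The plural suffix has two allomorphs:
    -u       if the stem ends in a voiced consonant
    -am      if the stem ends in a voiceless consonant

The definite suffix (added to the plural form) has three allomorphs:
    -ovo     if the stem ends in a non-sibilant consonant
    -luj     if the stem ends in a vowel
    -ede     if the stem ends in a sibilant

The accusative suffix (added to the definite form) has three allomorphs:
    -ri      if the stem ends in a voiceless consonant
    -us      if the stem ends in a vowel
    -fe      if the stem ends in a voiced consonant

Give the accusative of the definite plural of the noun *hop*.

hopamovous

*hop* — final consonant /p/ (voiceless) → -am → *hopam*.
The final sound of the plural form *hopam* is /m/, which is a non-sibilant consonant, so the definite suffix is -ovo, giving *hopamovo*.
The final sound of the definite form *hopamovo* is /o/, which is a vowel, so the accusative suffix is -us, giving *hopamovous*.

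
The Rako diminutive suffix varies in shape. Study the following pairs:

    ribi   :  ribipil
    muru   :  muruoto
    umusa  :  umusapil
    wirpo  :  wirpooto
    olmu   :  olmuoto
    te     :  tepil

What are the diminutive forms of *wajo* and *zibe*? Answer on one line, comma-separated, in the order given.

Looking at the last vowel of each stem: -oto when the last vowel of the stem is a rounded vowel (*muru*, *wirpo*, *olmu*); -pil when the last vowel of the stem is an unrounded vowel (*ribi*, *umusa*, *te*).
Since the last vowel of *wajo* is /o/ (a rounded vowel), it takes -oto, giving *wajooto*.
*zibe* — last vowel /e/ (an unrounded vowel) → -pil → *zibepil*.

wajooto, zibepil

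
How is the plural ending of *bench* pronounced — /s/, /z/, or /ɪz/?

The stem *bench* ends in a sibilant (/s, z, ʃ, ʒ, tʃ, dʒ/).
The plural suffix surfaces as /ɪz/ after sibilants, /s/ after other voiceless consonants, and /z/ after other voiced sounds.
So the plural -s on *bench* is pronounced /ɪz/.

/ɪz/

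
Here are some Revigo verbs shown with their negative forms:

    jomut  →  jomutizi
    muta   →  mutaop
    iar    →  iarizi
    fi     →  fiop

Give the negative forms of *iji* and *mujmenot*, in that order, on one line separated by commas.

ijiop, mujmenotizi

The pattern is consonant vs. vowel: -izi when the stem ends in a consonant (*jomut*, *iar*); -op when the stem ends in a vowel (*muta*, *fi*).
The final sound of *iji* is /i/, which is a vowel, so the suffix is -op, giving *ijiop*.
*mujmenot* — final sound /t/ (a consonant) → -izi → *mujmenotizi*.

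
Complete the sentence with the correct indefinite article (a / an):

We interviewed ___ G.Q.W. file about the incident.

The indefinite article is chosen by the initial *sound* of the following word, not its spelling.
The initialism *G.Q.W.* is read letter by letter; the first letter, G, is pronounced /dʒiː/, which begins with a consonant sound.
So the article is *a*: We interviewed a G.Q.W. file about the incident.

a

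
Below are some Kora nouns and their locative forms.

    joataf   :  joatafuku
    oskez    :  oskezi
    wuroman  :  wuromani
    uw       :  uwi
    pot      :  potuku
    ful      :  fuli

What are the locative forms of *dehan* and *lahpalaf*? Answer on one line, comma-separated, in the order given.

The pattern is voicing of the final consonant: -uku when the stem ends in a voiceless consonant (*joataf*, *pot*); -i when the stem ends in a voiced consonant (*oskez*, *wuroman*, *uw*, *ful*).
The final consonant of *dehan* is /n/, which is voiced, so the suffix is -i, giving *dehani*.
*lahpalaf* — final consonant /f/ (voiceless) → -uku → *lahpalafuku*.

dehani, lahpalafuku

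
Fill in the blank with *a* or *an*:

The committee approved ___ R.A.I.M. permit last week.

an

The indefinite article is chosen by the initial *sound* of the following word, not its spelling.
The initialism *R.A.I.M.* is read letter by letter; the first letter, R, is pronounced /ɑr/, which begins with a vowel sound.
So the article is *an*: The committee approved an R.A.I.M. permit last week.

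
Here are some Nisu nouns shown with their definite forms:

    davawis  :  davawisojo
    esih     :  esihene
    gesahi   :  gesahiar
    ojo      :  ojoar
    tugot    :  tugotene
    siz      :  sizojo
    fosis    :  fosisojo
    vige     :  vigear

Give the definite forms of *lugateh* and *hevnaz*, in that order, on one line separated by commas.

lugatehene, hevnazojo

Looking at the final sound of each stem: -ojo when the stem ends in a sibilant (*davawis*, *siz*, *fosis*); -ene when the stem ends in a non-sibilant consonant (*esih*, *tugot*); -ar when the stem ends in a vowel (*gesahi*, *ojo*, *vige*).
The final sound of *lugateh* is /h/, which is a non-sibilant consonant, so the suffix is -ene, giving *lugatehene*.
Since the final sound of *hevnaz* is /z/ (a sibilant), it takes -ojo, giving *hevnazojo*.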